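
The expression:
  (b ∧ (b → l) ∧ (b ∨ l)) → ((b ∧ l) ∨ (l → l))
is always true.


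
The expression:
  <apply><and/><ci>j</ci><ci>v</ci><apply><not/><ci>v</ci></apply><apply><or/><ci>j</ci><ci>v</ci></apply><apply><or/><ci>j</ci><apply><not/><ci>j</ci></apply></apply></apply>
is never true.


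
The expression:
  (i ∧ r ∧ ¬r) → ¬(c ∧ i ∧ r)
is always true.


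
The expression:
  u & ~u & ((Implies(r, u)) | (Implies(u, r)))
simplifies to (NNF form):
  False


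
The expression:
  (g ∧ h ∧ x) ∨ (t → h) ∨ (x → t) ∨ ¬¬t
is always true.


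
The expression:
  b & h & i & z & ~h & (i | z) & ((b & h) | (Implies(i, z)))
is never true.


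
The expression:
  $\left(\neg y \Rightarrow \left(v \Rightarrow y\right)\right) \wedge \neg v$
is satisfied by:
  {v: False}


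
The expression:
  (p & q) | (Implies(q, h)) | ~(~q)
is always true.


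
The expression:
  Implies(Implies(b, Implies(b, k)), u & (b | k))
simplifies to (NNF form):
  (k & u) | (b & ~k)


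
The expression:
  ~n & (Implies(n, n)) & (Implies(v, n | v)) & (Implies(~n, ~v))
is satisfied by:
  {n: False, v: False}


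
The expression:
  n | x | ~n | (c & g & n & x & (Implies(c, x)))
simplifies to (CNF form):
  True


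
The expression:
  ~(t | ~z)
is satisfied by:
  {z: True, t: False}


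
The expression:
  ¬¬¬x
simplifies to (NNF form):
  ¬x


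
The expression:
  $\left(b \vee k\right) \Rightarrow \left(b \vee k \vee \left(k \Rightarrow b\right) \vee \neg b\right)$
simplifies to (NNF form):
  $\text{True}$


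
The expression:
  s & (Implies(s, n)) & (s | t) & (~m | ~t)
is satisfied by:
  {s: True, n: True, m: False, t: False}
  {t: True, s: True, n: True, m: False}
  {m: True, s: True, n: True, t: False}


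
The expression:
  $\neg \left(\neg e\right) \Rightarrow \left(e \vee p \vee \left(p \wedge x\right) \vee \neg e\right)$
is always true.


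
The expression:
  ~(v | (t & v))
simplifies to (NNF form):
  ~v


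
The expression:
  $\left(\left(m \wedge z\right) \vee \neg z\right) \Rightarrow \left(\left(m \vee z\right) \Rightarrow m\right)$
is always true.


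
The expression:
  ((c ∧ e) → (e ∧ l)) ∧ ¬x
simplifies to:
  ¬x ∧ (l ∨ ¬c ∨ ¬e)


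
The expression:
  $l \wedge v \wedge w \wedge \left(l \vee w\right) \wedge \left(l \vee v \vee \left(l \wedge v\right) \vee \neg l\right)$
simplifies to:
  $l \wedge v \wedge w$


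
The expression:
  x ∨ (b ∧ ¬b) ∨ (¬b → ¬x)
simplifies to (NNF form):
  True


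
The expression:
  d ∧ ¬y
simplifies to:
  d ∧ ¬y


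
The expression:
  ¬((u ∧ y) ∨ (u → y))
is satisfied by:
  {u: True, y: False}


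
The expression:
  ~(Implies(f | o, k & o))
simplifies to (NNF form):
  (f & ~o) | (o & ~k)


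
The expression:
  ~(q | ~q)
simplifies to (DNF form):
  False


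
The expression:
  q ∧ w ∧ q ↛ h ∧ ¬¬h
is never true.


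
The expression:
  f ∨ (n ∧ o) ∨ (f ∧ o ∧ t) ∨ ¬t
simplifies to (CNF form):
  (f ∨ n ∨ ¬t) ∧ (f ∨ o ∨ ¬t)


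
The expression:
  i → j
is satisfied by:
  {j: True, i: False}
  {i: False, j: False}
  {i: True, j: True}


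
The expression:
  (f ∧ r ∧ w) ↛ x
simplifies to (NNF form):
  f ∧ r ∧ w ∧ ¬x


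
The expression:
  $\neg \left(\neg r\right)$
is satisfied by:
  {r: True}


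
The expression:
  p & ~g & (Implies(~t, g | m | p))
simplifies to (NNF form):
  p & ~g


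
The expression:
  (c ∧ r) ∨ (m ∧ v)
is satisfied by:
  {c: True, m: True, r: True, v: True}
  {c: True, m: True, r: True, v: False}
  {c: True, m: True, v: True, r: False}
  {c: True, r: True, v: True, m: False}
  {c: True, r: True, v: False, m: False}
  {m: True, v: True, r: True, c: False}
  {m: True, v: True, r: False, c: False}


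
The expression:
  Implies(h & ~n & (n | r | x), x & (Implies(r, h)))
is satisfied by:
  {x: True, n: True, h: False, r: False}
  {x: True, h: False, n: False, r: False}
  {n: True, x: False, h: False, r: False}
  {x: False, h: False, n: False, r: False}
  {r: True, x: True, n: True, h: False}
  {r: True, x: True, h: False, n: False}
  {r: True, n: True, x: False, h: False}
  {r: True, x: False, h: False, n: False}
  {x: True, h: True, n: True, r: False}
  {x: True, h: True, r: False, n: False}
  {h: True, n: True, r: False, x: False}
  {h: True, r: False, n: False, x: False}
  {x: True, h: True, r: True, n: True}
  {x: True, h: True, r: True, n: False}
  {h: True, r: True, n: True, x: False}


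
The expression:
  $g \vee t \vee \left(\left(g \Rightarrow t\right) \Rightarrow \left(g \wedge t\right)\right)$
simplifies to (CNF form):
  $g \vee t$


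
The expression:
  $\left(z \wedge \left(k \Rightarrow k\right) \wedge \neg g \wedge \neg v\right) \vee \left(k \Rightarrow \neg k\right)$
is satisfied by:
  {z: True, g: False, k: False, v: False}
  {z: False, g: False, k: False, v: False}
  {v: True, z: True, g: False, k: False}
  {v: True, z: False, g: False, k: False}
  {g: True, z: True, v: False, k: False}
  {g: True, v: False, z: False, k: False}
  {v: True, g: True, z: True, k: False}
  {v: True, g: True, z: False, k: False}
  {k: True, g: False, z: True, v: False}


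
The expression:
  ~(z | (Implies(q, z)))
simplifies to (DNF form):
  q & ~z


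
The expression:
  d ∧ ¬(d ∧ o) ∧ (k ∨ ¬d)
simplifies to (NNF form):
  d ∧ k ∧ ¬o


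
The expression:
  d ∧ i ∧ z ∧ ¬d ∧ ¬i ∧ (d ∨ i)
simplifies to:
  False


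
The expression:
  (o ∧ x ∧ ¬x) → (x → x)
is always true.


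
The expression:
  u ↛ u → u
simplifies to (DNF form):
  True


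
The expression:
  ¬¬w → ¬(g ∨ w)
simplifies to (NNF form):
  ¬w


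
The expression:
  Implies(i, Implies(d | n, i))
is always true.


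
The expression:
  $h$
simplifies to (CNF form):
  $h$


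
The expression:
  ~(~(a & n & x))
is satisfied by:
  {a: True, x: True, n: True}


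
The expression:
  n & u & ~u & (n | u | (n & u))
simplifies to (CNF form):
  False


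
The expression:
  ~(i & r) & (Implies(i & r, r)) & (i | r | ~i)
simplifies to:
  ~i | ~r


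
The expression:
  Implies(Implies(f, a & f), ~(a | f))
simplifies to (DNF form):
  ~a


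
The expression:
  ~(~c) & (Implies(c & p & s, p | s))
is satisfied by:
  {c: True}


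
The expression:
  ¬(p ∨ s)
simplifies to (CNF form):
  ¬p ∧ ¬s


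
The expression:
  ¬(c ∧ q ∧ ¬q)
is always true.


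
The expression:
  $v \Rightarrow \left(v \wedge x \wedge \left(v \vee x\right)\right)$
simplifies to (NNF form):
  $x \vee \neg v$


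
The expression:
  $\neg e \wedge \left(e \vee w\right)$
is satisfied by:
  {w: True, e: False}


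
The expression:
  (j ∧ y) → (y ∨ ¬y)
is always true.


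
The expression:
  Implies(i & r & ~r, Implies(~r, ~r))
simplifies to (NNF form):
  True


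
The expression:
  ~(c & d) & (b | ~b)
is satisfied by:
  {c: False, d: False}
  {d: True, c: False}
  {c: True, d: False}


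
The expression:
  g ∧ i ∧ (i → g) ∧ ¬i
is never true.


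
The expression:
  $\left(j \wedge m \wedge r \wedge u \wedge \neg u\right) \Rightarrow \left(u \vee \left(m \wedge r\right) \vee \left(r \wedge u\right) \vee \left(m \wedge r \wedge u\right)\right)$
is always true.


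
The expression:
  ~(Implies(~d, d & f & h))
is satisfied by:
  {d: False}


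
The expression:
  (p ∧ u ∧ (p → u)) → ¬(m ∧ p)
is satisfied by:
  {p: False, m: False, u: False}
  {u: True, p: False, m: False}
  {m: True, p: False, u: False}
  {u: True, m: True, p: False}
  {p: True, u: False, m: False}
  {u: True, p: True, m: False}
  {m: True, p: True, u: False}


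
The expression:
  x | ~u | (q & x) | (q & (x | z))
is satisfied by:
  {x: True, z: True, q: True, u: False}
  {x: True, z: True, q: False, u: False}
  {x: True, q: True, u: False, z: False}
  {x: True, q: False, u: False, z: False}
  {z: True, q: True, u: False, x: False}
  {z: True, q: False, u: False, x: False}
  {q: True, z: False, u: False, x: False}
  {q: False, z: False, u: False, x: False}
  {x: True, z: True, u: True, q: True}
  {x: True, z: True, u: True, q: False}
  {x: True, u: True, q: True, z: False}
  {x: True, u: True, q: False, z: False}
  {z: True, u: True, q: True, x: False}


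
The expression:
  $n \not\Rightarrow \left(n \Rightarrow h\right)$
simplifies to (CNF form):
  $n \wedge \neg h$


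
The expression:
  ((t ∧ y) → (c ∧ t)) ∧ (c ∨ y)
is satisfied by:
  {c: True, y: True, t: False}
  {c: True, y: False, t: False}
  {c: True, t: True, y: True}
  {c: True, t: True, y: False}
  {y: True, t: False, c: False}


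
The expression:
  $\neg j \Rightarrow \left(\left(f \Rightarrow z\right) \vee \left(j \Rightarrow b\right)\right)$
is always true.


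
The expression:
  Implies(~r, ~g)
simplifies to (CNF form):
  r | ~g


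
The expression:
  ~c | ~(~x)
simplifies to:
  x | ~c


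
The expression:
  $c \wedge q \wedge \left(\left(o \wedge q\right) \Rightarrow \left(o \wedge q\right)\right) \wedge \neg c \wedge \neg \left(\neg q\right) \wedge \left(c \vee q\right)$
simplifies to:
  $\text{False}$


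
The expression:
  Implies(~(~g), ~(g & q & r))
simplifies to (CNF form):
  ~g | ~q | ~r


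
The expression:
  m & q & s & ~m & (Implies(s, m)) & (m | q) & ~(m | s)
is never true.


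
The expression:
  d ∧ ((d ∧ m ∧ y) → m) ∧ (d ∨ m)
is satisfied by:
  {d: True}


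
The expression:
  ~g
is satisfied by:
  {g: False}


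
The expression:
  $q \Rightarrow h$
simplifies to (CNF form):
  $h \vee \neg q$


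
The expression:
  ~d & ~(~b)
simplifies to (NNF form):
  b & ~d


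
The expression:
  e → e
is always true.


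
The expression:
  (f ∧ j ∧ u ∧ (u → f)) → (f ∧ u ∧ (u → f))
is always true.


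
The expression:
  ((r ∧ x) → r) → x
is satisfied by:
  {x: True}


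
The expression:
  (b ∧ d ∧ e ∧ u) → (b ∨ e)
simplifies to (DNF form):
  True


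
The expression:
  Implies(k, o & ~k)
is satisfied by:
  {k: False}


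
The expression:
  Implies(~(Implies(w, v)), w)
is always true.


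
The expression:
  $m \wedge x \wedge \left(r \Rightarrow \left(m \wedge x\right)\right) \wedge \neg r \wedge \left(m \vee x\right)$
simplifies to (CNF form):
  $m \wedge x \wedge \neg r$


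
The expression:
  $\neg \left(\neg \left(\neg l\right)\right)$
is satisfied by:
  {l: False}


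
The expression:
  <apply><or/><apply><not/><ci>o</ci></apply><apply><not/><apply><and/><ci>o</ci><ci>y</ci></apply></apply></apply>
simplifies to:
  <apply><or/><apply><not/><ci>o</ci></apply><apply><not/><ci>y</ci></apply></apply>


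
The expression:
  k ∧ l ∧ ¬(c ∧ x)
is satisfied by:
  {k: True, l: True, c: False, x: False}
  {k: True, x: True, l: True, c: False}
  {k: True, c: True, l: True, x: False}


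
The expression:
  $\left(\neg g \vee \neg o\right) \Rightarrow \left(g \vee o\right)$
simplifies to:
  $g \vee o$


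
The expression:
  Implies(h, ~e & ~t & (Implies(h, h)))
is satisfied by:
  {t: False, h: False, e: False}
  {e: True, t: False, h: False}
  {t: True, e: False, h: False}
  {e: True, t: True, h: False}
  {h: True, e: False, t: False}


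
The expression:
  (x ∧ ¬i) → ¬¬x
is always true.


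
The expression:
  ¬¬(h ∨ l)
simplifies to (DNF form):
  h ∨ l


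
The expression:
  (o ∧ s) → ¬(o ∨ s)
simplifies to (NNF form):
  ¬o ∨ ¬s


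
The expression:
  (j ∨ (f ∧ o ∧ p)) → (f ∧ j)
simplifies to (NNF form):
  (f ∧ j) ∨ (¬f ∧ ¬j) ∨ (¬j ∧ ¬o) ∨ (¬j ∧ ¬p)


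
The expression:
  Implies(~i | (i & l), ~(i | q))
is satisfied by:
  {l: False, q: False, i: False}
  {i: True, l: False, q: False}
  {i: True, q: True, l: False}
  {l: True, q: False, i: False}


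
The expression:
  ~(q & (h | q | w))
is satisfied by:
  {q: False}


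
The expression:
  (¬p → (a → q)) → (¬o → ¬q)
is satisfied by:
  {o: True, q: False}
  {q: False, o: False}
  {q: True, o: True}


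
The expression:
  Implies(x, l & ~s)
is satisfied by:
  {l: True, s: False, x: False}
  {s: False, x: False, l: False}
  {l: True, s: True, x: False}
  {s: True, l: False, x: False}
  {x: True, l: True, s: False}


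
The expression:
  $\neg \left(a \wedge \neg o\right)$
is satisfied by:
  {o: True, a: False}
  {a: False, o: False}
  {a: True, o: True}


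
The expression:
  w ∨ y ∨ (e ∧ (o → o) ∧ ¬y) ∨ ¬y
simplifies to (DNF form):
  True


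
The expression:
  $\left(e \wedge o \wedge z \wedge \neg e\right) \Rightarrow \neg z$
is always true.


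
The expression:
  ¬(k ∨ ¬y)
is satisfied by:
  {y: True, k: False}


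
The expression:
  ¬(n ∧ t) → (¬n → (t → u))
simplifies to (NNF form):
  n ∨ u ∨ ¬t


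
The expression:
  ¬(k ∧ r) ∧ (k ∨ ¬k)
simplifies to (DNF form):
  ¬k ∨ ¬r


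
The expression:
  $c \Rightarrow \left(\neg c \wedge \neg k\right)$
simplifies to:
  $\neg c$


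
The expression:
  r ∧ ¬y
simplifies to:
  r ∧ ¬y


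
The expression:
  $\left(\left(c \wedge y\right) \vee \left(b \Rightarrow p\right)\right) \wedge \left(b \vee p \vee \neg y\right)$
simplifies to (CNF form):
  $\left(b \vee p \vee \neg b\right) \wedge \left(b \vee p \vee \neg y\right) \wedge \left(c \vee p \vee \neg b\right) \wedge \left(c \vee p \vee \neg y\right) \wedge \left(p \vee y \vee \neg b\right) \wedge \left(p \vee y \vee \neg y\right)$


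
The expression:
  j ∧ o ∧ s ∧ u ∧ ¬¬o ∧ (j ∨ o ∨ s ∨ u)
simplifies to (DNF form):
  j ∧ o ∧ s ∧ u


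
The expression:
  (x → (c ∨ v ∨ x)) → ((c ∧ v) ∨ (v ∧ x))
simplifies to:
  v ∧ (c ∨ x)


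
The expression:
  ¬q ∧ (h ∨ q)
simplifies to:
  h ∧ ¬q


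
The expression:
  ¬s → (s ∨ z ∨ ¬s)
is always true.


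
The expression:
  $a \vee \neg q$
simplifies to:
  $a \vee \neg q$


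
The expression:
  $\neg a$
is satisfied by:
  {a: False}


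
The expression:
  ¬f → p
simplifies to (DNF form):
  f ∨ p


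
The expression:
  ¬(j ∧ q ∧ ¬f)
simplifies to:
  f ∨ ¬j ∨ ¬q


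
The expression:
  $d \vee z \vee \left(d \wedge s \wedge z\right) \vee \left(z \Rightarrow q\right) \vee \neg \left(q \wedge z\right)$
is always true.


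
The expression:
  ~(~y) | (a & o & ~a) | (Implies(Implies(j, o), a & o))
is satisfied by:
  {a: True, y: True, j: True, o: False}
  {a: True, y: True, j: False, o: False}
  {y: True, j: True, o: False, a: False}
  {y: True, j: False, o: False, a: False}
  {a: True, y: True, o: True, j: True}
  {a: True, y: True, o: True, j: False}
  {y: True, o: True, j: True, a: False}
  {y: True, o: True, j: False, a: False}
  {a: True, o: False, j: True, y: False}
  {j: True, y: False, o: False, a: False}
  {a: True, o: True, j: True, y: False}
  {a: True, o: True, y: False, j: False}


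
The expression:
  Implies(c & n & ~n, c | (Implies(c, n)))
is always true.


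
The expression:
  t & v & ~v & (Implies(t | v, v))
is never true.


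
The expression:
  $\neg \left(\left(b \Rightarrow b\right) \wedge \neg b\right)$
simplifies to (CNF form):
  $b$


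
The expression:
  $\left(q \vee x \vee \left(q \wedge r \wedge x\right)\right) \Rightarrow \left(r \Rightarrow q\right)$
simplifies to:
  $q \vee \neg r \vee \neg x$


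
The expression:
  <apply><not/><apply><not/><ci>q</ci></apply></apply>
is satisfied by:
  {q: True}


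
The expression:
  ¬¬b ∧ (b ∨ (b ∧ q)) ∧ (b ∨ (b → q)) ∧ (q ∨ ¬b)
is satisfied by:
  {b: True, q: True}


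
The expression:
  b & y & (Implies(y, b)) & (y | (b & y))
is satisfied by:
  {b: True, y: True}


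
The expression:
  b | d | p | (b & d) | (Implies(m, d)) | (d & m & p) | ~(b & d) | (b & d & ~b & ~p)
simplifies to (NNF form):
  True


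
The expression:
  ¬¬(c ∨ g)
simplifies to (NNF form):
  c ∨ g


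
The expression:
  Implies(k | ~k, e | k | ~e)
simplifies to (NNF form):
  True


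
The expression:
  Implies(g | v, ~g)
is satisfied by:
  {g: False}


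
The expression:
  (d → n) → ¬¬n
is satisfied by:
  {n: True, d: True}
  {n: True, d: False}
  {d: True, n: False}


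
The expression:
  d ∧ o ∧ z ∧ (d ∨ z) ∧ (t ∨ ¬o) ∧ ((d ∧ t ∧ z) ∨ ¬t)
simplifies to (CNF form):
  d ∧ o ∧ t ∧ z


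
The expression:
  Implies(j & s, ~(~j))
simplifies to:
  True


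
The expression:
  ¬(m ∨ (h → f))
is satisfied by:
  {h: True, f: False, m: False}


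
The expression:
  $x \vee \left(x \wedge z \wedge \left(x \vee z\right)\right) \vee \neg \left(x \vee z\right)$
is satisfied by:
  {x: True, z: False}
  {z: False, x: False}
  {z: True, x: True}


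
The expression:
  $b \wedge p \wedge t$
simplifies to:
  $b \wedge p \wedge t$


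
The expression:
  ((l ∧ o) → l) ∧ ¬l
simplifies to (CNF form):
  ¬l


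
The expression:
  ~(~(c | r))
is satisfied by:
  {r: True, c: True}
  {r: True, c: False}
  {c: True, r: False}


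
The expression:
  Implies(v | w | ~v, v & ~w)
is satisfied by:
  {v: True, w: False}


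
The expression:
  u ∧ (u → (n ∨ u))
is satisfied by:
  {u: True}


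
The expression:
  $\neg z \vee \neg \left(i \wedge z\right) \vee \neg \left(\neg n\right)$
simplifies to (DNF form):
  $n \vee \neg i \vee \neg z$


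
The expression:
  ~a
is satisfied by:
  {a: False}


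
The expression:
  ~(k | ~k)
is never true.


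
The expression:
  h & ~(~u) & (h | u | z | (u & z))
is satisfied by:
  {h: True, u: True}


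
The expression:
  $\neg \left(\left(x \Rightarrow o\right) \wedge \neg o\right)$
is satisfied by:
  {x: True, o: True}
  {x: True, o: False}
  {o: True, x: False}


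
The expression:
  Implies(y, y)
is always true.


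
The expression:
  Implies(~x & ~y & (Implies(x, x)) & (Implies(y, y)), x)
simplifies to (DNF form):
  x | y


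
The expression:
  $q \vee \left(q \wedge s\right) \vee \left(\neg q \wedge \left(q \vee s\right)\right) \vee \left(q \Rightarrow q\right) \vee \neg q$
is always true.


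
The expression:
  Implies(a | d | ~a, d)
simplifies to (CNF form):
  d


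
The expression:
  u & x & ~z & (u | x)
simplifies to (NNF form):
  u & x & ~z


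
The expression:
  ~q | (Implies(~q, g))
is always true.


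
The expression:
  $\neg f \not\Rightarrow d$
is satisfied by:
  {d: False, f: False}


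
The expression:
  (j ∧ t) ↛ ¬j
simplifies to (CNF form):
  j ∧ t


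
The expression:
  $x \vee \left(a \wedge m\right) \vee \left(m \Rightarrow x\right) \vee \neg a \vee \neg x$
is always true.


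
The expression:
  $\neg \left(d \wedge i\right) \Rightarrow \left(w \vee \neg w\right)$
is always true.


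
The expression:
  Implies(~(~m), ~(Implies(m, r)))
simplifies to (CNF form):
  ~m | ~r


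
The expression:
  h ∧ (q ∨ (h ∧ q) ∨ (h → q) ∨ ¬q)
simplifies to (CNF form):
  h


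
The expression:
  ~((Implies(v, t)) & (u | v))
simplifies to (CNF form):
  (v | ~u) & (v | ~v) & (~t | ~u) & (~t | ~v)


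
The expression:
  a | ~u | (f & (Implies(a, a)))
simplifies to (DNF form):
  a | f | ~u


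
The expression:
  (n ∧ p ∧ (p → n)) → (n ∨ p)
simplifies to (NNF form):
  True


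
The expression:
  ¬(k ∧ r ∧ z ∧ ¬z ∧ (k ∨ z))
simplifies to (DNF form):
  True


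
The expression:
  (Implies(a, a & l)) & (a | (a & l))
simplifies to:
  a & l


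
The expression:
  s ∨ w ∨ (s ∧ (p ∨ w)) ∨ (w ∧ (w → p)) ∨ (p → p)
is always true.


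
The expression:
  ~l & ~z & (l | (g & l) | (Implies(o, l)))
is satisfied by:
  {o: False, z: False, l: False}


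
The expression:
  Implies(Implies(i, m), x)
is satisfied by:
  {x: True, i: True, m: False}
  {x: True, i: False, m: False}
  {x: True, m: True, i: True}
  {x: True, m: True, i: False}
  {i: True, m: False, x: False}


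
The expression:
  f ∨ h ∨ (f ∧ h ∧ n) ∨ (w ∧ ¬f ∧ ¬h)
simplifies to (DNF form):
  f ∨ h ∨ w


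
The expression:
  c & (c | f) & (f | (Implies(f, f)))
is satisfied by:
  {c: True}


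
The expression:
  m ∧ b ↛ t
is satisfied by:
  {m: True, b: True, t: False}


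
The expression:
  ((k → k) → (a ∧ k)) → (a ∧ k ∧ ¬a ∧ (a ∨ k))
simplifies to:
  ¬a ∨ ¬k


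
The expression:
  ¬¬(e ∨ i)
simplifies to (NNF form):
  e ∨ i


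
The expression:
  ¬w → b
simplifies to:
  b ∨ w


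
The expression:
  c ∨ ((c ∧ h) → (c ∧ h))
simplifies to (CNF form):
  True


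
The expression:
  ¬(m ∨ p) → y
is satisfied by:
  {y: True, m: True, p: True}
  {y: True, m: True, p: False}
  {y: True, p: True, m: False}
  {y: True, p: False, m: False}
  {m: True, p: True, y: False}
  {m: True, p: False, y: False}
  {p: True, m: False, y: False}


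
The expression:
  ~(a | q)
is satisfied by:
  {q: False, a: False}


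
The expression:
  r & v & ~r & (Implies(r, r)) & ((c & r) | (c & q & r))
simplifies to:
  False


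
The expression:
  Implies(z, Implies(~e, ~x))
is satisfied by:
  {e: True, z: False, x: False}
  {e: False, z: False, x: False}
  {x: True, e: True, z: False}
  {x: True, e: False, z: False}
  {z: True, e: True, x: False}
  {z: True, e: False, x: False}
  {z: True, x: True, e: True}


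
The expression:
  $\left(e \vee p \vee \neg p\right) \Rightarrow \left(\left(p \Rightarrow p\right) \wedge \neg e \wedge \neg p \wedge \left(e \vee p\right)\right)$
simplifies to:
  $\text{False}$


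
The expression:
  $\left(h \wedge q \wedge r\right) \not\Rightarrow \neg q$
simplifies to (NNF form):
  $h \wedge q \wedge r$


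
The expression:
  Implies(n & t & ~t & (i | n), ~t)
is always true.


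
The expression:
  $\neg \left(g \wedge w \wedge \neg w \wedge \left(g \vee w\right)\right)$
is always true.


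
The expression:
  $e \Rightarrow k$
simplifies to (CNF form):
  $k \vee \neg e$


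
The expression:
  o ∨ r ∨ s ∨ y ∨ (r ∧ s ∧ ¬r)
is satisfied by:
  {r: True, y: True, o: True, s: True}
  {r: True, y: True, o: True, s: False}
  {r: True, y: True, s: True, o: False}
  {r: True, y: True, s: False, o: False}
  {r: True, o: True, s: True, y: False}
  {r: True, o: True, s: False, y: False}
  {r: True, o: False, s: True, y: False}
  {r: True, o: False, s: False, y: False}
  {y: True, o: True, s: True, r: False}
  {y: True, o: True, s: False, r: False}
  {y: True, s: True, o: False, r: False}
  {y: True, s: False, o: False, r: False}
  {o: True, s: True, y: False, r: False}
  {o: True, y: False, s: False, r: False}
  {s: True, y: False, o: False, r: False}


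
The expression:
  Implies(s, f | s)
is always true.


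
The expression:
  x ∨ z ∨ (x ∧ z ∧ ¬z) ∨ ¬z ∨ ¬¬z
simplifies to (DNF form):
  True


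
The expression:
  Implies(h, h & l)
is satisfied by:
  {l: True, h: False}
  {h: False, l: False}
  {h: True, l: True}


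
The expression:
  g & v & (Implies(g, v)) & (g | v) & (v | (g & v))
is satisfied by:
  {g: True, v: True}


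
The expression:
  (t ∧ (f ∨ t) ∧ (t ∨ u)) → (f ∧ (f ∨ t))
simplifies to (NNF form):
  f ∨ ¬t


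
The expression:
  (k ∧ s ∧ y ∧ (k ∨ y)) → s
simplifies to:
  True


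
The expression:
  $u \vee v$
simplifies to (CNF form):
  $u \vee v$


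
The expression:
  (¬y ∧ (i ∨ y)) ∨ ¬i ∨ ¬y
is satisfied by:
  {y: False, i: False}
  {i: True, y: False}
  {y: True, i: False}


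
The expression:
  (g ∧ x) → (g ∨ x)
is always true.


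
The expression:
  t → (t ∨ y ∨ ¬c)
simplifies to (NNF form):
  True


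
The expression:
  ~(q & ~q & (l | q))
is always true.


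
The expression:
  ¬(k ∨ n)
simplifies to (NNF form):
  ¬k ∧ ¬n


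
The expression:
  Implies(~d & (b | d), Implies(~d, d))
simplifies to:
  d | ~b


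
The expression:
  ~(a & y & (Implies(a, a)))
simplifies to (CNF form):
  ~a | ~y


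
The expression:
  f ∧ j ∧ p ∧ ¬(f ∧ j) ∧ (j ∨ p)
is never true.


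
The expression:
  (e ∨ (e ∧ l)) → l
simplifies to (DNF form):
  l ∨ ¬e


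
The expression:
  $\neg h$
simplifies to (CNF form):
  $\neg h$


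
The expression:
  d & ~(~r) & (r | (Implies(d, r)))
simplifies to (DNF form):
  d & r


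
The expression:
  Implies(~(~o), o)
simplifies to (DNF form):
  True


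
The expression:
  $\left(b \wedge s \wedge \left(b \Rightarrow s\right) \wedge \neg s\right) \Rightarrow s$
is always true.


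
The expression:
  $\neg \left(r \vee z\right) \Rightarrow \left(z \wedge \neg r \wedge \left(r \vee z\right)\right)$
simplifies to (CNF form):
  $r \vee z$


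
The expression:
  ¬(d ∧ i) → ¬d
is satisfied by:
  {i: True, d: False}
  {d: False, i: False}
  {d: True, i: True}


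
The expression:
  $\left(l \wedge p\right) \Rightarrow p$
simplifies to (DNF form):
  $\text{True}$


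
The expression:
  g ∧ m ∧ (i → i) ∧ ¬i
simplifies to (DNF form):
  g ∧ m ∧ ¬i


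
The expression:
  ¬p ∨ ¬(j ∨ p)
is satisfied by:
  {p: False}


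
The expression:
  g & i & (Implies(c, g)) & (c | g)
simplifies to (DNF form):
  g & i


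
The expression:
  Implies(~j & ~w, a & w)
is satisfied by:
  {w: True, j: True}
  {w: True, j: False}
  {j: True, w: False}


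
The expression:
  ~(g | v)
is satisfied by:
  {g: False, v: False}


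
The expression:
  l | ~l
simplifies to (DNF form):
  True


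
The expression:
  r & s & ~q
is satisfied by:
  {r: True, s: True, q: False}


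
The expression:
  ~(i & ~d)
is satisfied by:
  {d: True, i: False}
  {i: False, d: False}
  {i: True, d: True}


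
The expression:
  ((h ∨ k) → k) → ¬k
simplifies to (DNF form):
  ¬k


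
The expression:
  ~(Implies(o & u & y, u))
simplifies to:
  False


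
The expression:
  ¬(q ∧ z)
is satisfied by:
  {q: False, z: False}
  {z: True, q: False}
  {q: True, z: False}


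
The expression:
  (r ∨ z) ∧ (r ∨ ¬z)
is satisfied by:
  {r: True}


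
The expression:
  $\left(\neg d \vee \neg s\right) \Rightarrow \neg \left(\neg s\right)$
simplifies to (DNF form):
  $s$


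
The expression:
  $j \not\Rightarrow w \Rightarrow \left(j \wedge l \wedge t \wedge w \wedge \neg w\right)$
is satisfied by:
  {w: True, j: False}
  {j: False, w: False}
  {j: True, w: True}


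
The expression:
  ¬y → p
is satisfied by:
  {y: True, p: True}
  {y: True, p: False}
  {p: True, y: False}


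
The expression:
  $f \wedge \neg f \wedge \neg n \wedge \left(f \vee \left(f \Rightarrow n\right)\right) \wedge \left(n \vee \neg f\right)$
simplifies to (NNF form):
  $\text{False}$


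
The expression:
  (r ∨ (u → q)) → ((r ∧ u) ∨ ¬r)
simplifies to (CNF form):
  u ∨ ¬r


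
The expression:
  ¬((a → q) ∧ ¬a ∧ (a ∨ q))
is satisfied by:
  {a: True, q: False}
  {q: False, a: False}
  {q: True, a: True}


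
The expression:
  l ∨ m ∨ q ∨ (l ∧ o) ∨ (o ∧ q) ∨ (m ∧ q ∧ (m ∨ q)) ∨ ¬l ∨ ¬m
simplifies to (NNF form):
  True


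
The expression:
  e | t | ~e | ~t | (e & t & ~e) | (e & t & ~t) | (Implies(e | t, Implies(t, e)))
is always true.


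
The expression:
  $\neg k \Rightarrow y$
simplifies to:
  $k \vee y$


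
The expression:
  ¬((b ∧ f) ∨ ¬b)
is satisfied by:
  {b: True, f: False}


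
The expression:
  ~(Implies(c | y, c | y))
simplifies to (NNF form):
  False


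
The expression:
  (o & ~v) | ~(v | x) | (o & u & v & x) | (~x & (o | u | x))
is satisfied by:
  {o: True, u: True, v: False, x: False}
  {o: True, v: False, u: False, x: False}
  {o: True, u: True, v: True, x: False}
  {o: True, v: True, u: False, x: False}
  {u: True, o: False, v: False, x: False}
  {o: False, v: False, u: False, x: False}
  {u: True, v: True, o: False, x: False}
  {x: True, u: True, o: True, v: False}
  {x: True, o: True, v: False, u: False}
  {x: True, u: True, o: True, v: True}


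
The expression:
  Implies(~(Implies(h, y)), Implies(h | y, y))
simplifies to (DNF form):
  y | ~h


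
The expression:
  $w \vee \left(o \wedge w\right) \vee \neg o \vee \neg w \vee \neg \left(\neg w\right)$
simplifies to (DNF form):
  $\text{True}$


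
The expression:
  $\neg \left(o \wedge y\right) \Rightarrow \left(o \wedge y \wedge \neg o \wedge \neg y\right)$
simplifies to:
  $o \wedge y$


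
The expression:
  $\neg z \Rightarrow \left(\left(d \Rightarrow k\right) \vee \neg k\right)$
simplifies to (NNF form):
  $\text{True}$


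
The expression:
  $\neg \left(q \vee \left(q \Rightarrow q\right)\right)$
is never true.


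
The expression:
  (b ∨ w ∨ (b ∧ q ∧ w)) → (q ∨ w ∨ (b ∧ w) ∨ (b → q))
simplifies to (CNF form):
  q ∨ w ∨ ¬b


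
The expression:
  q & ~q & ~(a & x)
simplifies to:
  False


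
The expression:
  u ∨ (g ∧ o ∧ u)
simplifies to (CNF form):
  u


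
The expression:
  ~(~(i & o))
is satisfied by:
  {i: True, o: True}


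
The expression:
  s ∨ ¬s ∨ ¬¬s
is always true.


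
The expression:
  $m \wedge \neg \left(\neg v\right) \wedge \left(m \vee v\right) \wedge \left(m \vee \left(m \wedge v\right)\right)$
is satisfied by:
  {m: True, v: True}


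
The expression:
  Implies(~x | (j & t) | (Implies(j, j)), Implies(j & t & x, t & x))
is always true.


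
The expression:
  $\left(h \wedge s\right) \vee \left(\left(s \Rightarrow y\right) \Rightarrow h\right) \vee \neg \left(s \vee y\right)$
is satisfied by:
  {h: True, y: False}
  {y: False, h: False}
  {y: True, h: True}


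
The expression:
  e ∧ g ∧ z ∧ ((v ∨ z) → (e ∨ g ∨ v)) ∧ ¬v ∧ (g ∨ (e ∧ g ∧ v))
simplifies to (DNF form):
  e ∧ g ∧ z ∧ ¬v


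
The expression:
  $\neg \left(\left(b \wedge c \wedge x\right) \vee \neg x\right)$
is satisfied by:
  {x: True, c: False, b: False}
  {b: True, x: True, c: False}
  {c: True, x: True, b: False}


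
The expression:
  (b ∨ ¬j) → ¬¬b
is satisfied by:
  {b: True, j: True}
  {b: True, j: False}
  {j: True, b: False}


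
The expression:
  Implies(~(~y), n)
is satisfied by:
  {n: True, y: False}
  {y: False, n: False}
  {y: True, n: True}


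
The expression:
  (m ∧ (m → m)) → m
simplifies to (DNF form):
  True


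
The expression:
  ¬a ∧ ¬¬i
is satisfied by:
  {i: True, a: False}


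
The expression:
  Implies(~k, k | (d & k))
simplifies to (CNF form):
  k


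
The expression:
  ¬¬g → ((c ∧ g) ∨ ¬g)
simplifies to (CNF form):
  c ∨ ¬g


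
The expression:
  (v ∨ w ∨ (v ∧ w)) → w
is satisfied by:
  {w: True, v: False}
  {v: False, w: False}
  {v: True, w: True}


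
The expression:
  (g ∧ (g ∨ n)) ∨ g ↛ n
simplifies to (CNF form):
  g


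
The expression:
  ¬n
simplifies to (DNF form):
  ¬n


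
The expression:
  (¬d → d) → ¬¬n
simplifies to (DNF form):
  n ∨ ¬d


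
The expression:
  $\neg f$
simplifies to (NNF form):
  $\neg f$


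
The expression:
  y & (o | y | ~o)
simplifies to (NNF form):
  y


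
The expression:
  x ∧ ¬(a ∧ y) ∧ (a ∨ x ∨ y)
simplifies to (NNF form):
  x ∧ (¬a ∨ ¬y)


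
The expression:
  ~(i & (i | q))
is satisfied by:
  {i: False}


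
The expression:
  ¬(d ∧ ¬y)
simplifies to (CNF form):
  y ∨ ¬d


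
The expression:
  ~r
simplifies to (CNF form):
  ~r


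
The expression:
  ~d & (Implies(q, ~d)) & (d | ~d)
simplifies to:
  ~d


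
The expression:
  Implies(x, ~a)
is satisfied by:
  {x: False, a: False}
  {a: True, x: False}
  {x: True, a: False}


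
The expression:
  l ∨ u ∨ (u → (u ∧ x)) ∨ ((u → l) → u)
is always true.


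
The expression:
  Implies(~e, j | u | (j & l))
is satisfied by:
  {e: True, u: True, j: True}
  {e: True, u: True, j: False}
  {e: True, j: True, u: False}
  {e: True, j: False, u: False}
  {u: True, j: True, e: False}
  {u: True, j: False, e: False}
  {j: True, u: False, e: False}


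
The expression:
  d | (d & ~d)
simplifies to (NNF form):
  d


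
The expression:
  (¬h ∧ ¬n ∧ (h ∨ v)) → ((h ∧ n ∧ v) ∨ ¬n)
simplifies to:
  True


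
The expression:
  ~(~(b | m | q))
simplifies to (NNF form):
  b | m | q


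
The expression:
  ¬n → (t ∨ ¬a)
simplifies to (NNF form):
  n ∨ t ∨ ¬a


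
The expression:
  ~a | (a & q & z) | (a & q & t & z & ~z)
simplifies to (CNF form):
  (q | ~a) & (z | ~a)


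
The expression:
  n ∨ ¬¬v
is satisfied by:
  {n: True, v: True}
  {n: True, v: False}
  {v: True, n: False}


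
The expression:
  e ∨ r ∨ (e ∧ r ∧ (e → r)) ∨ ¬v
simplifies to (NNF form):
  e ∨ r ∨ ¬v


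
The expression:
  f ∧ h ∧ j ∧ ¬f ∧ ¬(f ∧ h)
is never true.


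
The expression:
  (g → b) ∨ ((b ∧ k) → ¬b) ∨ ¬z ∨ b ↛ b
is always true.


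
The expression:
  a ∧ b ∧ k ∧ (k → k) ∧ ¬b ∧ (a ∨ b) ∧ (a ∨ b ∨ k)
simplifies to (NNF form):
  False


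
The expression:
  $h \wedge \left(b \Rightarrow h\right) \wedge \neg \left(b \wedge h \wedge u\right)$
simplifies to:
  $h \wedge \left(\neg b \vee \neg u\right)$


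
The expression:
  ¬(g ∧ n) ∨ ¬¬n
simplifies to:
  True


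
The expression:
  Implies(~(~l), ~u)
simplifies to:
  ~l | ~u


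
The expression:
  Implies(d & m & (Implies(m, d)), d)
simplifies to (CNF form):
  True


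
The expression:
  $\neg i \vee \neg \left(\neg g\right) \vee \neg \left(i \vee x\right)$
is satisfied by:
  {g: True, i: False}
  {i: False, g: False}
  {i: True, g: True}


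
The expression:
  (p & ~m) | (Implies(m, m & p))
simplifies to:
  p | ~m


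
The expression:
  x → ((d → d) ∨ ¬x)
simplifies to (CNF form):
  True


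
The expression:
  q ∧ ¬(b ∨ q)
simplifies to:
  False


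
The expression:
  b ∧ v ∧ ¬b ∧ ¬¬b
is never true.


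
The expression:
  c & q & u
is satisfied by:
  {c: True, u: True, q: True}


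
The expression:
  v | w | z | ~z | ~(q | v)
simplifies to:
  True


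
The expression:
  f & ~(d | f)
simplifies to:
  False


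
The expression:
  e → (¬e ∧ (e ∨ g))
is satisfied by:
  {e: False}


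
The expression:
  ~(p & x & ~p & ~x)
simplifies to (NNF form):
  True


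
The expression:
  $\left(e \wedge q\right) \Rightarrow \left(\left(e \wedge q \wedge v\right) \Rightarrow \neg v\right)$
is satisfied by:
  {v: False, q: False, e: False}
  {e: True, v: False, q: False}
  {q: True, v: False, e: False}
  {e: True, q: True, v: False}
  {v: True, e: False, q: False}
  {e: True, v: True, q: False}
  {q: True, v: True, e: False}


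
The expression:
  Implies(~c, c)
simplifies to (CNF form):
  c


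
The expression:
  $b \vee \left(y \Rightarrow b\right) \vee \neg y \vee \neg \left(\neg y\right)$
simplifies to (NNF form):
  $\text{True}$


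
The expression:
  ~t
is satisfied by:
  {t: False}


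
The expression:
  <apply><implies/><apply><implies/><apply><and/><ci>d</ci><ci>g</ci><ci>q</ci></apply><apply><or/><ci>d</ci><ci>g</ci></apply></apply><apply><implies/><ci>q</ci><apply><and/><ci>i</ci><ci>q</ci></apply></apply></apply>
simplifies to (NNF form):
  <apply><or/><ci>i</ci><apply><not/><ci>q</ci></apply></apply>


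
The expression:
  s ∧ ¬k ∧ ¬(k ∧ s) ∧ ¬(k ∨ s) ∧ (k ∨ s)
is never true.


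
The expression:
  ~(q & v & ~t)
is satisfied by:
  {t: True, v: False, q: False}
  {v: False, q: False, t: False}
  {t: True, q: True, v: False}
  {q: True, v: False, t: False}
  {t: True, v: True, q: False}
  {v: True, t: False, q: False}
  {t: True, q: True, v: True}


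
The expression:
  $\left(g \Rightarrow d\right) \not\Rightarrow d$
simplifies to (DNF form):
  $\neg d \wedge \neg g$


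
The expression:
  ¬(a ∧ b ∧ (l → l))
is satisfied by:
  {a: False, b: False}
  {b: True, a: False}
  {a: True, b: False}


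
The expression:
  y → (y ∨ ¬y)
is always true.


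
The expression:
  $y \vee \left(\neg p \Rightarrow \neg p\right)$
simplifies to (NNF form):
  $\text{True}$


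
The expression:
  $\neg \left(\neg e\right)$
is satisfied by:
  {e: True}


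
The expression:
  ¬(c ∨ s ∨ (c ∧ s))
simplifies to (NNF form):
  ¬c ∧ ¬s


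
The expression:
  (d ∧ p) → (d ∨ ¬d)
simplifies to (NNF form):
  True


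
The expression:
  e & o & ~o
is never true.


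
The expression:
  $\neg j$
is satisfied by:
  {j: False}


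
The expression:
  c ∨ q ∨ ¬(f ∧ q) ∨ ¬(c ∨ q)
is always true.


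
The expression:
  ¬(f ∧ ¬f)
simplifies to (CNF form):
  True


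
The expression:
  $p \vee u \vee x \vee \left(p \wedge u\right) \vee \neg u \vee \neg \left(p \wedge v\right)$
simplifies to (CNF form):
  $\text{True}$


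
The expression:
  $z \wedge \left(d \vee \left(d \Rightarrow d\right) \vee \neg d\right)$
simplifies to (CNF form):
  $z$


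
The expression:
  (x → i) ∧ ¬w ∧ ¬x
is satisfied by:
  {x: False, w: False}


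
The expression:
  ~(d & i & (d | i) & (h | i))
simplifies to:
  ~d | ~i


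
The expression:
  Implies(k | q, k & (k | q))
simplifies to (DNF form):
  k | ~q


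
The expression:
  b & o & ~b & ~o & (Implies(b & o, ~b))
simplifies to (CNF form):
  False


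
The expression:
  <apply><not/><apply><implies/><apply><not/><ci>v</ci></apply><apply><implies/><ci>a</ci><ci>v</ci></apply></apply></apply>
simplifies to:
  <apply><and/><ci>a</ci><apply><not/><ci>v</ci></apply></apply>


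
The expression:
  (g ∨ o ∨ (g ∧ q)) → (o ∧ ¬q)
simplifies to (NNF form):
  (o ∧ ¬q) ∨ (¬g ∧ ¬o)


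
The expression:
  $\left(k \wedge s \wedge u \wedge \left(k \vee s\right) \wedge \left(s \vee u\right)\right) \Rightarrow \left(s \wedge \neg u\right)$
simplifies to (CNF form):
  $\neg k \vee \neg s \vee \neg u$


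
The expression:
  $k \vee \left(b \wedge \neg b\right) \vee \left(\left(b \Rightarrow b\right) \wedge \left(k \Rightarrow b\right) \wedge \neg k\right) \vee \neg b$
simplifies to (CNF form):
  $\text{True}$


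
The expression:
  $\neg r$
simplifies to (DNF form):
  $\neg r$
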